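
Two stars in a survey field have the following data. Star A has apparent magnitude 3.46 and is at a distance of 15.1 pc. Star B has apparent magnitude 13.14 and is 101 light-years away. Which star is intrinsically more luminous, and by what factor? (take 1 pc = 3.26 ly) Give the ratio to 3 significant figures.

Star A is more luminous, by a factor of 1770.

Star A: M = m − 5 log₁₀ d + 5 = 3.46 − 5·1.1790 + 5 = 2.565
Star B: d = 101 ly / 3.26 = 30.98 pc
Star B: M = m − 5 log₁₀ d + 5 = 13.14 − 5·1.4911 + 5 = 10.684
ΔM = M_A − M_B = 2.565 − (10.684) = -8.119; smaller M is more luminous → Star A.
L ratio = 10^(0.4 |ΔM|) = 10^3.248 = 1769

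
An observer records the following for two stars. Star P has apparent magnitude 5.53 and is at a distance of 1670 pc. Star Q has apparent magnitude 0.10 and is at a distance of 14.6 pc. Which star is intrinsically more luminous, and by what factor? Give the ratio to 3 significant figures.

Star P: M = m − 5 log₁₀ d + 5 = 5.53 − 5·3.2227 + 5 = -5.584
Star Q: M = m − 5 log₁₀ d + 5 = 0.10 − 5·1.1644 + 5 = -0.722
ΔM = M_P − M_Q = -5.584 − (-0.722) = -4.862; smaller M is more luminous → Star P.
L ratio = 10^(0.4 |ΔM|) = 10^1.945 = 88.05

Star P is more luminous, by a factor of 88.0.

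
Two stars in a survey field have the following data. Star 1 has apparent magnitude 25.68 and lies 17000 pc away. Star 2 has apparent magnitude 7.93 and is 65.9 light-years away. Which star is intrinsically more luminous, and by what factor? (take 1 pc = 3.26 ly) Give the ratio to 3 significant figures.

Star 2 is more luminous, by a factor of 17.8.

Star 1: M = m − 5 log₁₀ d + 5 = 25.68 − 5·4.2304 + 5 = 9.528
Star 2: d = 65.9 ly / 3.26 = 20.21 pc
Star 2: M = m − 5 log₁₀ d + 5 = 7.93 − 5·1.3057 + 5 = 6.402
ΔM = M_1 − M_2 = 9.528 − (6.402) = 3.126; smaller M is more luminous → Star 2.
L ratio = 10^(0.4 |ΔM|) = 10^1.250 = 17.80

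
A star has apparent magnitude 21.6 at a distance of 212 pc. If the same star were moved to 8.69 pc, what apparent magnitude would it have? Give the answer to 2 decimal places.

m ≈ 14.66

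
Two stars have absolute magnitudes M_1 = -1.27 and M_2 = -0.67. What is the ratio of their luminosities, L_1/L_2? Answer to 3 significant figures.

L_1/L_2 ≈ 1.74

ΔM = M_1 − M_2 = -0.60
L_1/L_2 = 10^(−0.4 ΔM) = 10^0.240 = 1.738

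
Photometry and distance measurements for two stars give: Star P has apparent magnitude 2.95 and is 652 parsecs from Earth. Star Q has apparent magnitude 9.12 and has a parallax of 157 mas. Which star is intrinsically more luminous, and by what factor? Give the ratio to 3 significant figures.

Star P is more luminous, by a factor of 3.08×10^6.

Star P: M = m − 5 log₁₀ d + 5 = 2.95 − 5·2.8142 + 5 = -6.121
Star Q: p = 157 mas = 0.157″ → d = 1/p = 6.369 pc
Star Q: M = m − 5 log₁₀ d + 5 = 9.12 − 5·0.8041 + 5 = 10.099
ΔM = M_P − M_Q = -6.121 − (10.099) = -16.221; smaller M is more luminous → Star P.
L ratio = 10^(0.4 |ΔM|) = 10^6.488 = 3.078×10^6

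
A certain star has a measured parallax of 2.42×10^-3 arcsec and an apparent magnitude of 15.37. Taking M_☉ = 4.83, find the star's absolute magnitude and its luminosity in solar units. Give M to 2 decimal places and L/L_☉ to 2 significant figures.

d = 1/p = 1/2.42×10^-3″ = 413.2 pc
M = m − 5 log₁₀ d + 5 = 15.37 − 5·2.6162 + 5 = 7.289
M − M_☉ = 7.289 − 4.83 = 2.459
L/L_☉ = 10^(−0.4 × 2.459) = 0.1038

M ≈ 7.29; L/L_☉ ≈ 0.10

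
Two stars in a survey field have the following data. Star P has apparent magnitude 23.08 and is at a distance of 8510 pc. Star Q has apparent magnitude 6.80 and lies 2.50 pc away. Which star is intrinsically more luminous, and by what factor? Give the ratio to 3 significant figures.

Star P is more luminous, by a factor of 3.56.

Star P: M = m − 5 log₁₀ d + 5 = 23.08 − 5·3.9299 + 5 = 8.430
Star Q: M = m − 5 log₁₀ d + 5 = 6.80 − 5·0.3979 + 5 = 9.810
ΔM = M_P − M_Q = 8.430 − (9.810) = -1.380; smaller M is more luminous → Star P.
L ratio = 10^(0.4 |ΔM|) = 10^0.552 = 3.564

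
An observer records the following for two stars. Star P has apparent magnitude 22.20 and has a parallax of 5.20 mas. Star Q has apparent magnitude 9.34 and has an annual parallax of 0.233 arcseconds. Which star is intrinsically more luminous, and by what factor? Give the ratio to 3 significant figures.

Star Q is more luminous, by a factor of 69.4.

Star P: p = 5.20 mas = 5.20×10^-3″ → d = 1/p = 192.3 pc
Star P: M = m − 5 log₁₀ d + 5 = 22.20 − 5·2.2840 + 5 = 15.780
Star Q: d = 1/p = 1/0.233″ = 4.292 pc
Star Q: M = m − 5 log₁₀ d + 5 = 9.34 − 5·0.6326 + 5 = 11.177
ΔM = M_P − M_Q = 15.780 − (11.177) = 4.603; smaller M is more luminous → Star Q.
L ratio = 10^(0.4 |ΔM|) = 10^1.841 = 69.39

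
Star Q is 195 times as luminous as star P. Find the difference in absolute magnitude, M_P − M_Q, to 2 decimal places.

Pogson: ΔM = −2.5 log₁₀(ratio) = −2.5 log₁₀(195) = −2.5 × 2.2900 = -5.725
Star Q is brighter so has the smaller magnitude: M_P − M_Q is positive.

M_P − M_Q ≈ 5.73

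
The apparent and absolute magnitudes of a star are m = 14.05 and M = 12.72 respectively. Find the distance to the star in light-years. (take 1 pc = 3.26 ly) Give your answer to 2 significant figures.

Distance modulus: m − M = 14.05 − (12.72) = 1.330
m − M = 5 log₁₀ d − 5
log₁₀ d = (m − M)/5 + 1 = 1.2660
d = 10^1.2660 = 18.45 pc
= 60.15 ly

d ≈ 60 ly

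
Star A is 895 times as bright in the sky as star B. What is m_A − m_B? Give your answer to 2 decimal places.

m_A − m_B ≈ -7.38

Pogson: Δm = −2.5 log₁₀(ratio) = −2.5 log₁₀(895) = −2.5 × 2.9518 = -7.380
Star A is brighter, so it has the smaller magnitude: the difference is negative.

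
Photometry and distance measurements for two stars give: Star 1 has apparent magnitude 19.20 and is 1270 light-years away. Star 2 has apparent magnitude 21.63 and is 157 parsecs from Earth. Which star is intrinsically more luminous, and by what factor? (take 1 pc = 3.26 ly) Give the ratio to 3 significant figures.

Star 1: d = 1270 ly / 3.26 = 389.6 pc
Star 1: M = m − 5 log₁₀ d + 5 = 19.20 − 5·2.5906 + 5 = 11.247
Star 2: M = m − 5 log₁₀ d + 5 = 21.63 − 5·2.1959 + 5 = 15.651
ΔM = M_1 − M_2 = 11.247 − (15.651) = -4.403; smaller M is more luminous → Star 1.
L ratio = 10^(0.4 |ΔM|) = 10^1.761 = 57.73

Star 1 is more luminous, by a factor of 57.7.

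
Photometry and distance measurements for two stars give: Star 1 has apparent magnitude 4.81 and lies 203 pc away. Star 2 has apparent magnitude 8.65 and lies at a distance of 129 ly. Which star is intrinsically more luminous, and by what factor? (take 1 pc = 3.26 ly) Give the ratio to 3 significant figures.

Star 1 is more luminous, by a factor of 904.

Star 1: M = m − 5 log₁₀ d + 5 = 4.81 − 5·2.3075 + 5 = -1.727
Star 2: d = 129 ly / 3.26 = 39.57 pc
Star 2: M = m − 5 log₁₀ d + 5 = 8.65 − 5·1.5974 + 5 = 5.663
ΔM = M_1 − M_2 = -1.727 − (5.663) = -7.391; smaller M is more luminous → Star 1.
L ratio = 10^(0.4 |ΔM|) = 10^2.956 = 904.2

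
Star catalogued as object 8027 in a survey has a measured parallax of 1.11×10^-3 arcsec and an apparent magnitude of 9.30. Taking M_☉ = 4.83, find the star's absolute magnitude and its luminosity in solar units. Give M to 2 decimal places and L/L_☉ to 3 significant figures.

M ≈ -0.47; L/L_☉ ≈ 132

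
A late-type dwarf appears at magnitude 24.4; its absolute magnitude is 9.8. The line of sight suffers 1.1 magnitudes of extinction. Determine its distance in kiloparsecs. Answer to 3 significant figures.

d ≈ 5.01 kpc

m − M = 5 log₁₀(d/10 pc) + A  ⇒  24.4 − (9.8) − 1.1 = 5 log₁₀(d/10)
13.500 = 5 log₁₀(d/10)
log₁₀ d = (m − M − A)/5 + 1 = 3.7000
d = 10^3.7000 = 5012 pc
= 5.012 kpc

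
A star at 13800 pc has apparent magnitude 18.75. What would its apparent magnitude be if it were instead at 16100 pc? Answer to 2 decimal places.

m ≈ 19.08

Flux ∝ 1/d², so Δm = 5 log₁₀(d₂/d₁) = 5 log₁₀(16100/13800) = 0.335
m₂ = m₁ + Δm = 18.75 + (0.335) = 19.085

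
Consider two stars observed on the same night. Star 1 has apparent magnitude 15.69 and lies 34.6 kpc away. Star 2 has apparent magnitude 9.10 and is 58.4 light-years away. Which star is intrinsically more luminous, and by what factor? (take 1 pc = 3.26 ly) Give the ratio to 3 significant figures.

Star 1 is more luminous, by a factor of 8630.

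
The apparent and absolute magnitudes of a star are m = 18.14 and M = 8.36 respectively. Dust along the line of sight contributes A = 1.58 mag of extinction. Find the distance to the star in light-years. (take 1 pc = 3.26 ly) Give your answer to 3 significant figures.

d ≈ 1420 ly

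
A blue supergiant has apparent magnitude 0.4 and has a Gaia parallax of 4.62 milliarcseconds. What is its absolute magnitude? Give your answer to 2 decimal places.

M ≈ -6.28

p = 4.62 mas = 4.62×10^-3″ → d = 1/p = 216.5 pc
5 log₁₀(d/10 pc) = 5 log₁₀(216.5) − 5 = 6.677
M = m − 5 log₁₀(d/10) = 0.4 − 6.677 = -6.277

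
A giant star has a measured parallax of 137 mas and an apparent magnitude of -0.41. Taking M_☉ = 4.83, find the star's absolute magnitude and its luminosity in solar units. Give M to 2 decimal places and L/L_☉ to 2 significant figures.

d = 1/p = 1000/137 mas = 7.299 pc
M = m − 5 log₁₀ d + 5 = -0.41 − 5·0.8633 + 5 = 0.274
M − M_☉ = 0.274 − 4.83 = -4.556
L/L_☉ = 10^(−0.4 × -4.556) = 66.46

M ≈ 0.27; L/L_☉ ≈ 66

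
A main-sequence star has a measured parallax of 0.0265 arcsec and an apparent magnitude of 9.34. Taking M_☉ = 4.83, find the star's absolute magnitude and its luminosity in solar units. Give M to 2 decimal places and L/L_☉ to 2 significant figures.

M ≈ 6.46; L/L_☉ ≈ 0.22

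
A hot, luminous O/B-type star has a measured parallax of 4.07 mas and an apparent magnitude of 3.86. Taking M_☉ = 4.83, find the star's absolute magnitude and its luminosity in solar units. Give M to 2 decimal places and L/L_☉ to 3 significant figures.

M ≈ -3.09; L/L_☉ ≈ 1480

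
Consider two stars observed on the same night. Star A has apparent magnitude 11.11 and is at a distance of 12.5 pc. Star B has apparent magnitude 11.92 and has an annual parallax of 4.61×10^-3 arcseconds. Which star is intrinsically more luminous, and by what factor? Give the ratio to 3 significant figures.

Star A: M = m − 5 log₁₀ d + 5 = 11.11 − 5·1.0969 + 5 = 10.625
Star B: d = 1/p = 1/4.61×10^-3″ = 216.9 pc
Star B: M = m − 5 log₁₀ d + 5 = 11.92 − 5·2.3363 + 5 = 5.239
ΔM = M_A − M_B = 10.625 − (5.239) = 5.387; smaller M is more luminous → Star B.
L ratio = 10^(0.4 |ΔM|) = 10^2.155 = 142.8

Star B is more luminous, by a factor of 143.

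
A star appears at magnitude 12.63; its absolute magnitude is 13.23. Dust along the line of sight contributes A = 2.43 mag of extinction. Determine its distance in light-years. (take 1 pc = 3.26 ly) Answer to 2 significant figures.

d ≈ 8.1 ly

m − M = 5 log₁₀(d/10 pc) + A  ⇒  12.63 − (13.23) − 2.43 = 5 log₁₀(d/10)
-3.030 = 5 log₁₀(d/10)
log₁₀ d = (m − M − A)/5 + 1 = 0.3940
d = 10^0.3940 = 2.477 pc
= 8.076 ly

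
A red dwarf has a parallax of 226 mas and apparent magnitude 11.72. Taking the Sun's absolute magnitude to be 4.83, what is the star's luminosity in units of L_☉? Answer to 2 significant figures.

L/L_☉ ≈ 3.4×10^-4

d = 1/p = 1000/226 mas = 4.425 pc
M = m − 5 log₁₀ d + 5 = 11.72 − 5·0.6459 + 5 = 13.491
M − M_☉ = 13.491 − 4.83 = 8.661
L/L_☉ = 10^(−0.4 × 8.661) = 3.434×10^-4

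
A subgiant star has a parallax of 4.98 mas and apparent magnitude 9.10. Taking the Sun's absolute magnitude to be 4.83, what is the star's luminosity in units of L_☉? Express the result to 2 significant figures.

L/L_☉ ≈ 7.9

d = 1/p = 1000/4.98 mas = 200.8 pc
M = m − 5 log₁₀ d + 5 = 9.10 − 5·2.3028 + 5 = 2.586
M − M_☉ = 2.586 − 4.83 = -2.244
L/L_☉ = 10^(−0.4 × -2.244) = 7.898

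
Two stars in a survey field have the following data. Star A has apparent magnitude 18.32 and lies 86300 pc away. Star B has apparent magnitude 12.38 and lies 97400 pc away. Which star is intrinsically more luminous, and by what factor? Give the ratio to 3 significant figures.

Star B is more luminous, by a factor of 303.

Star A: M = m − 5 log₁₀ d + 5 = 18.32 − 5·4.9360 + 5 = -1.360
Star B: M = m − 5 log₁₀ d + 5 = 12.38 − 5·4.9886 + 5 = -7.563
ΔM = M_A − M_B = -1.360 − (-7.563) = 6.203; smaller M is more luminous → Star B.
L ratio = 10^(0.4 |ΔM|) = 10^2.481 = 302.8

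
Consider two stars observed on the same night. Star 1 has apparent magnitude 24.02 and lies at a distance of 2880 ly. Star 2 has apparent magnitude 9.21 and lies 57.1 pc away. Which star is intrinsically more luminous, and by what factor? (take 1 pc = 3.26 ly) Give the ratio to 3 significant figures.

Star 1: d = 2880 ly / 3.26 = 883.4 pc
Star 1: M = m − 5 log₁₀ d + 5 = 24.02 − 5·2.9462 + 5 = 14.289
Star 2: M = m − 5 log₁₀ d + 5 = 9.21 − 5·1.7566 + 5 = 5.427
ΔM = M_1 − M_2 = 14.289 − (5.427) = 8.862; smaller M is more luminous → Star 2.
L ratio = 10^(0.4 |ΔM|) = 10^3.545 = 3507

Star 2 is more luminous, by a factor of 3510.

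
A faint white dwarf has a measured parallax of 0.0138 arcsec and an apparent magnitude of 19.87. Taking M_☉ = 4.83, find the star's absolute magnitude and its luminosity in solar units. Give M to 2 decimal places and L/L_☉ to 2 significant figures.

M ≈ 15.57; L/L_☉ ≈ 5.1×10^-5

d = 1/p = 1/0.0138″ = 72.46 pc
M = m − 5 log₁₀ d + 5 = 19.87 − 5·1.8601 + 5 = 15.569
M − M_☉ = 15.569 − 4.83 = 10.739
L/L_☉ = 10^(−0.4 × 10.739) = 5.061×10^-5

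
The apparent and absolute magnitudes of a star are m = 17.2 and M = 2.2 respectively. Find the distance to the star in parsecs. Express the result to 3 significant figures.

d ≈ 10000 pc

μ = m − M = 15.000
m − M = 5 log₁₀ d − 5
log₁₀ d = (m − M)/5 + 1 = 4.0000
d = 10^4.0000 = 10000 pc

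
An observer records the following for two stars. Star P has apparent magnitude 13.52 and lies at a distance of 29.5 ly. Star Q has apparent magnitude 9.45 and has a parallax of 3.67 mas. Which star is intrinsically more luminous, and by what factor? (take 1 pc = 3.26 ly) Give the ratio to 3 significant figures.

Star Q is more luminous, by a factor of 38500.

Star P: d = 29.5 ly / 3.26 = 9.049 pc
Star P: M = m − 5 log₁₀ d + 5 = 13.52 − 5·0.9566 + 5 = 13.737
Star Q: p = 3.67 mas = 3.67×10^-3″ → d = 1/p = 272.5 pc
Star Q: M = m − 5 log₁₀ d + 5 = 9.45 − 5·2.4353 + 5 = 2.273
ΔM = M_P − M_Q = 13.737 − (2.273) = 11.464; smaller M is more luminous → Star Q.
L ratio = 10^(0.4 |ΔM|) = 10^4.585 = 38500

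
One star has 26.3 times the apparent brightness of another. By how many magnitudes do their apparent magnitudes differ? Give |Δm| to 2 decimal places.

|Δm| ≈ 3.55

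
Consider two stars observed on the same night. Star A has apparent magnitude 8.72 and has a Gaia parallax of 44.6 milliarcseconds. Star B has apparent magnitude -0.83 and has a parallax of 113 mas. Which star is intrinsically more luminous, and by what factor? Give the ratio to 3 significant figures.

Star A: p = 44.6 mas = 0.0446″ → d = 1/p = 22.42 pc
Star A: M = m − 5 log₁₀ d + 5 = 8.72 − 5·1.3507 + 5 = 6.967
Star B: p = 113 mas = 0.113″ → d = 1/p = 8.850 pc
Star B: M = m − 5 log₁₀ d + 5 = -0.83 − 5·0.9469 + 5 = -0.565
ΔM = M_A − M_B = 6.967 − (-0.565) = 7.531; smaller M is more luminous → Star B.
L ratio = 10^(0.4 |ΔM|) = 10^3.013 = 1029

Star B is more luminous, by a factor of 1030.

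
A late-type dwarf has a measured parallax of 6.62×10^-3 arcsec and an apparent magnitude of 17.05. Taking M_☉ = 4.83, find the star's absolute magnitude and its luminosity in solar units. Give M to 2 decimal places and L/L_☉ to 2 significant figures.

d = 1/p = 1/6.62×10^-3″ = 151.1 pc
M = m − 5 log₁₀ d + 5 = 17.05 − 5·2.1791 + 5 = 11.154
M − M_☉ = 11.154 − 4.83 = 6.324
L/L_☉ = 10^(−0.4 × 6.324) = 2.953×10^-3

M ≈ 11.15; L/L_☉ ≈ 3.0×10^-3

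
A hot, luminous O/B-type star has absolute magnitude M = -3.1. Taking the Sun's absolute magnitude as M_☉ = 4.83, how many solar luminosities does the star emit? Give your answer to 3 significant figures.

M − M_☉ = -3.1 − 4.83 = -7.930
L/L_☉ = 10^(−0.4 (M − M_☉)) = 10^3.172 = 1486

L/L_☉ ≈ 1490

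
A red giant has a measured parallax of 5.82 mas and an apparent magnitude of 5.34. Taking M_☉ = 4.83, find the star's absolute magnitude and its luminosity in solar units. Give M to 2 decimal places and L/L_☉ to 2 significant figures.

M ≈ -0.84; L/L_☉ ≈ 180

d = 1/p = 1000/5.82 mas = 171.8 pc
M = m − 5 log₁₀ d + 5 = 5.34 − 5·2.2351 + 5 = -0.835
M − M_☉ = -0.835 − 4.83 = -5.665
L/L_☉ = 10^(−0.4 × -5.665) = 184.6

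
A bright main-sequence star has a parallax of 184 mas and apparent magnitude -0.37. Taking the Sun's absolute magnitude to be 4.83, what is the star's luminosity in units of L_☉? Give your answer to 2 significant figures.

L/L_☉ ≈ 36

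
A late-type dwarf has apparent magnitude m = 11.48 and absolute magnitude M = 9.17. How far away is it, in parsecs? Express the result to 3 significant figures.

Distance modulus: m − M = 11.48 − (9.17) = 2.310
m − M = 5 log₁₀ d − 5
log₁₀ d = (m − M)/5 + 1 = 1.4620
d = 10^1.4620 = 28.97 pc

d ≈ 29.0 pc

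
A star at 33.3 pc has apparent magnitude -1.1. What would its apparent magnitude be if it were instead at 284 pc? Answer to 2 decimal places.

m ≈ 3.55

Flux ∝ 1/d², so Δm = 5 log₁₀(d₂/d₁) = 5 log₁₀(284/33.3) = 4.654
m₂ = m₁ + Δm = -1.1 + (4.654) = 3.554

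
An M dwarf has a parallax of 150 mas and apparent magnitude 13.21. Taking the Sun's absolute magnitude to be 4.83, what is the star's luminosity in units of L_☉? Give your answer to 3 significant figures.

L/L_☉ ≈ 1.98×10^-4

d = 1/p = 1000/150 mas = 6.667 pc
M = m − 5 log₁₀ d + 5 = 13.21 − 5·0.8239 + 5 = 14.090
M − M_☉ = 14.090 − 4.83 = 9.260
L/L_☉ = 10^(−0.4 × 9.260) = 1.976×10^-4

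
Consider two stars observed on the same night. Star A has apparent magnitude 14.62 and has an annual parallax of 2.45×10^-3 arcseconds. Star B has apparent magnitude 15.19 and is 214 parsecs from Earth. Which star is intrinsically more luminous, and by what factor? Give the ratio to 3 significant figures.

Star A: d = 1/p = 1/2.45×10^-3″ = 408.2 pc
Star A: M = m − 5 log₁₀ d + 5 = 14.62 − 5·2.6108 + 5 = 6.566
Star B: M = m − 5 log₁₀ d + 5 = 15.19 − 5·2.3304 + 5 = 8.538
ΔM = M_A − M_B = 6.566 − (8.538) = -1.972; smaller M is more luminous → Star A.
L ratio = 10^(0.4 |ΔM|) = 10^0.789 = 6.150

Star A is more luminous, by a factor of 6.15.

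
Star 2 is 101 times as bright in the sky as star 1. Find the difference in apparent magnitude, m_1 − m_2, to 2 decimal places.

Pogson: Δm = −2.5 log₁₀(ratio) = −2.5 log₁₀(101) = −2.5 × 2.0043 = -5.011
Star 2 is brighter so has the smaller magnitude: m_1 − m_2 is positive.

m_1 − m_2 ≈ 5.01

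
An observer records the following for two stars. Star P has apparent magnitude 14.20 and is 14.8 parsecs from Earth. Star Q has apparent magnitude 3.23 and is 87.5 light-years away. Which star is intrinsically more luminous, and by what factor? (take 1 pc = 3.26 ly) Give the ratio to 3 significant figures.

Star P: M = m − 5 log₁₀ d + 5 = 14.20 − 5·1.1703 + 5 = 13.349
Star Q: d = 87.5 ly / 3.26 = 26.84 pc
Star Q: M = m − 5 log₁₀ d + 5 = 3.23 − 5·1.4288 + 5 = 1.086
ΔM = M_P − M_Q = 13.349 − (1.086) = 12.263; smaller M is more luminous → Star Q.
L ratio = 10^(0.4 |ΔM|) = 10^4.905 = 80360

Star Q is more luminous, by a factor of 80400.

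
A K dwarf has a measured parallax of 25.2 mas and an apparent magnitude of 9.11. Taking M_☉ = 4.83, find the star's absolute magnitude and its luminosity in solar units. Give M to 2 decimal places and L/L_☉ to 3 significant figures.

d = 1/p = 1000/25.2 mas = 39.68 pc
M = m − 5 log₁₀ d + 5 = 9.11 − 5·1.5986 + 5 = 6.117
M − M_☉ = 6.117 − 4.83 = 1.287
L/L_☉ = 10^(−0.4 × 1.287) = 0.3056

M ≈ 6.12; L/L_☉ ≈ 0.306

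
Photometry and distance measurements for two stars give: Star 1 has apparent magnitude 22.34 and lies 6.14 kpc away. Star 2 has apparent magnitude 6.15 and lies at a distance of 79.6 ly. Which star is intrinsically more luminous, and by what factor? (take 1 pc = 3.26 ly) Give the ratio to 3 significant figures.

Star 1: d = 6.14 kpc = 6140 pc
Star 1: M = m − 5 log₁₀ d + 5 = 22.34 − 5·3.7882 + 5 = 8.399
Star 2: d = 79.6 ly / 3.26 = 24.42 pc
Star 2: M = m − 5 log₁₀ d + 5 = 6.15 − 5·1.3877 + 5 = 4.212
ΔM = M_1 − M_2 = 8.399 − (4.212) = 4.188; smaller M is more luminous → Star 2.
L ratio = 10^(0.4 |ΔM|) = 10^1.675 = 47.32

Star 2 is more luminous, by a factor of 47.3.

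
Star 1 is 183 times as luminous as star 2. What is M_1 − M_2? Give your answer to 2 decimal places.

Pogson: ΔM = −2.5 log₁₀(ratio) = −2.5 log₁₀(183) = −2.5 × 2.2625 = -5.656
Star 1 is brighter, so it has the smaller magnitude: the difference is negative.

M_1 − M_2 ≈ -5.66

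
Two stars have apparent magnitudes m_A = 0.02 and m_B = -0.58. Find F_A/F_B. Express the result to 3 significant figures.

F_A/F_B ≈ 0.575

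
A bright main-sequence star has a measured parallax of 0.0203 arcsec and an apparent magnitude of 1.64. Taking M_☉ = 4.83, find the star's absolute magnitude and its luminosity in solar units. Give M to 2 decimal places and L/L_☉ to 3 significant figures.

M ≈ -1.82; L/L_☉ ≈ 458

d = 1/p = 1/0.0203″ = 49.26 pc
M = m − 5 log₁₀ d + 5 = 1.64 − 5·1.6925 + 5 = -1.823
M − M_☉ = -1.823 − 4.83 = -6.653
L/L_☉ = 10^(−0.4 × -6.653) = 458.2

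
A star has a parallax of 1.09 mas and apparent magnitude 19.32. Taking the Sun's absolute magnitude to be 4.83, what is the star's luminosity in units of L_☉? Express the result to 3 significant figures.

d = 1/p = 1000/1.09 mas = 917.4 pc
M = m − 5 log₁₀ d + 5 = 19.32 − 5·2.9626 + 5 = 9.507
M − M_☉ = 9.507 − 4.83 = 4.677
L/L_☉ = 10^(−0.4 × 4.677) = 0.01346

L/L_☉ ≈ 0.0135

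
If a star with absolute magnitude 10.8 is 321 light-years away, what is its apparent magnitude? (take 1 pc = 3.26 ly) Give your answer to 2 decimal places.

d = 321 ly / 3.26 = 98.47 pc
m = M + 5 log₁₀ d − 5 = 10.8 + 5·1.9933 − 5 = 15.766

m ≈ 15.77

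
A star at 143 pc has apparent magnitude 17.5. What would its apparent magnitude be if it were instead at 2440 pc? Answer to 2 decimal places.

m ≈ 23.66

Flux ∝ 1/d², so Δm = 5 log₁₀(d₂/d₁) = 5 log₁₀(2440/143) = 6.160
m₂ = m₁ + Δm = 17.5 + (6.160) = 23.660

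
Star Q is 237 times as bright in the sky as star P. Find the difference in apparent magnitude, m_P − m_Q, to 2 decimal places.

m_P − m_Q ≈ 5.94

Pogson: Δm = −2.5 log₁₀(ratio) = −2.5 log₁₀(237) = −2.5 × 2.3747 = -5.937
Star Q is brighter so has the smaller magnitude: m_P − m_Q is positive.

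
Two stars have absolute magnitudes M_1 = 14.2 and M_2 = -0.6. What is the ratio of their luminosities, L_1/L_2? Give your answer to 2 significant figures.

ΔM = M_1 − M_2 = 14.8
L_1/L_2 = 10^(−0.4 ΔM) = 10^-5.920 = 1.202×10^-6

L_1/L_2 ≈ 1.2×10^-6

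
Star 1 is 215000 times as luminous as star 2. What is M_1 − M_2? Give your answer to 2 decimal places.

M_1 − M_2 ≈ -13.33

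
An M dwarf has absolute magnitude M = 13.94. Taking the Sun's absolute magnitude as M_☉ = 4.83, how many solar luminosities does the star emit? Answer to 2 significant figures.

L/L_☉ ≈ 2.3×10^-4

M − M_☉ = 13.94 − 4.83 = 9.110
L/L_☉ = 10^(−0.4 (M − M_☉)) = 10^-3.644 = 2.270×10^-4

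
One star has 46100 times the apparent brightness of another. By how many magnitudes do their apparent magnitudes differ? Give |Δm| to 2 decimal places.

Pogson: Δm = −2.5 log₁₀(ratio) = −2.5 log₁₀(46100) = −2.5 × 4.6637 = -11.659

|Δm| ≈ 11.66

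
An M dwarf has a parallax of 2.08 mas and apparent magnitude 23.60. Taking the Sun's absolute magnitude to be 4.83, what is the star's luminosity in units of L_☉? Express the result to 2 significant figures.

L/L_☉ ≈ 7.2×10^-5

d = 1/p = 1000/2.08 mas = 480.8 pc
M = m − 5 log₁₀ d + 5 = 23.60 − 5·2.6819 + 5 = 15.190
M − M_☉ = 15.190 − 4.83 = 10.360
L/L_☉ = 10^(−0.4 × 10.360) = 7.176×10^-5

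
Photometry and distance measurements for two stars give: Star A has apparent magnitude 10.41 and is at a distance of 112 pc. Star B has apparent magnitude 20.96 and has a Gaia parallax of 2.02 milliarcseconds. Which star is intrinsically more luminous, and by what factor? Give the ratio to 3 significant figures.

Star A is more luminous, by a factor of 849.

Star A: M = m − 5 log₁₀ d + 5 = 10.41 − 5·2.0492 + 5 = 5.164
Star B: p = 2.02 mas = 2.02×10^-3″ → d = 1/p = 495.0 pc
Star B: M = m − 5 log₁₀ d + 5 = 20.96 − 5·2.6946 + 5 = 12.487
ΔM = M_A − M_B = 5.164 − (12.487) = -7.323; smaller M is more luminous → Star A.
L ratio = 10^(0.4 |ΔM|) = 10^2.929 = 849.5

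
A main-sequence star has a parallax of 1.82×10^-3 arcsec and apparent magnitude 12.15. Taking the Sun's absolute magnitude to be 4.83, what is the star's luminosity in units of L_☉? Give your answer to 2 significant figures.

L/L_☉ ≈ 3.6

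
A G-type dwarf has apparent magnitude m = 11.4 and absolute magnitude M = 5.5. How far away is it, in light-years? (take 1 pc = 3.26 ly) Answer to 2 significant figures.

μ = m − M = 5.900
m − M = 5 log₁₀ d − 5
log₁₀ d = (m − M)/5 + 1 = 2.1800
d = 10^2.1800 = 151.4 pc
= 493.4 ly

d ≈ 490 ly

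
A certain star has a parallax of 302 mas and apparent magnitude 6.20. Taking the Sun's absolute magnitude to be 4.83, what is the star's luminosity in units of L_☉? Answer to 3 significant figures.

d = 1/p = 1000/302 mas = 3.311 pc
M = m − 5 log₁₀ d + 5 = 6.20 − 5·0.5200 + 5 = 8.600
M − M_☉ = 8.600 − 4.83 = 3.770
L/L_☉ = 10^(−0.4 × 3.770) = 0.03104

L/L_☉ ≈ 0.0310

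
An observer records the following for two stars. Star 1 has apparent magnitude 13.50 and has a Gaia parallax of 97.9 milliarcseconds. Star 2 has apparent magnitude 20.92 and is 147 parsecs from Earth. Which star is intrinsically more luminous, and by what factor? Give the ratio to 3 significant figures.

Star 1: p = 97.9 mas = 0.0979″ → d = 1/p = 10.21 pc
Star 1: M = m − 5 log₁₀ d + 5 = 13.50 − 5·1.0092 + 5 = 13.454
Star 2: M = m − 5 log₁₀ d + 5 = 20.92 − 5·2.1673 + 5 = 15.083
ΔM = M_1 − M_2 = 13.454 − (15.083) = -1.629; smaller M is more luminous → Star 1.
L ratio = 10^(0.4 |ΔM|) = 10^0.652 = 4.485

Star 1 is more luminous, by a factor of 4.49.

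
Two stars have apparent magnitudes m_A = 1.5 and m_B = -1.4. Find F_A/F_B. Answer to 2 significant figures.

F_A/F_B ≈ 0.069

Magnitude difference = 2.9
Flux ratio = 10^(−0.4 Δm) = 10^(−0.4 × 2.9) = 10^-1.160 = 0.06918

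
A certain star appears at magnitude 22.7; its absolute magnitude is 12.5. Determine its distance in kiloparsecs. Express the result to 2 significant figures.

d ≈ 1.1 kpc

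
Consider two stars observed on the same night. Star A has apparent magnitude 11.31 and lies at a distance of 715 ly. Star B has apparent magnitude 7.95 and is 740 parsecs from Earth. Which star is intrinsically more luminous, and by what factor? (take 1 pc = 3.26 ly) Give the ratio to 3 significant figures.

Star B is more luminous, by a factor of 251.

Star A: d = 715 ly / 3.26 = 219.3 pc
Star A: M = m − 5 log₁₀ d + 5 = 11.31 − 5·2.3411 + 5 = 4.605
Star B: M = m − 5 log₁₀ d + 5 = 7.95 − 5·2.8692 + 5 = -1.396
ΔM = M_A − M_B = 4.605 − (-1.396) = 6.001; smaller M is more luminous → Star B.
L ratio = 10^(0.4 |ΔM|) = 10^2.400 = 251.4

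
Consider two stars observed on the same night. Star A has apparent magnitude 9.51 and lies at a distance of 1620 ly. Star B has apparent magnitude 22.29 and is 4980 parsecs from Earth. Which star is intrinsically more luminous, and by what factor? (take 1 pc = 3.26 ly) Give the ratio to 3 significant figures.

Star A: d = 1620 ly / 3.26 = 496.9 pc
Star A: M = m − 5 log₁₀ d + 5 = 9.51 − 5·2.6963 + 5 = 1.029
Star B: M = m − 5 log₁₀ d + 5 = 22.29 − 5·3.6972 + 5 = 8.804
ΔM = M_A − M_B = 1.029 − (8.804) = -7.775; smaller M is more luminous → Star A.
L ratio = 10^(0.4 |ΔM|) = 10^3.110 = 1289

Star A is more luminous, by a factor of 1290.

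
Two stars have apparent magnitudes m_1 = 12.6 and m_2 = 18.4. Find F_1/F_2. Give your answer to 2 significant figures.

F_1/F_2 ≈ 210

Δm = 12.6 − (18.4) = -5.8
Flux ratio = 10^(−0.4 Δm) = 10^(−0.4 × -5.8) = 10^2.320 = 208.9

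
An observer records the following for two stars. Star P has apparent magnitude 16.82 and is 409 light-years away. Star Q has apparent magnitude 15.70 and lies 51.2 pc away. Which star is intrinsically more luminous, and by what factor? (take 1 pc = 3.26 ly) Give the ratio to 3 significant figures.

Star P is more luminous, by a factor of 2.14.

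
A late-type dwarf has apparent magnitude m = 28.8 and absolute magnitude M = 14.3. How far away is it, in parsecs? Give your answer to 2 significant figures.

d ≈ 7900 pc

μ = m − M = 14.500
m − M = 5 log₁₀ d − 5
log₁₀ d = (m − M)/5 + 1 = 3.9000
d = 10^3.9000 = 7943 pc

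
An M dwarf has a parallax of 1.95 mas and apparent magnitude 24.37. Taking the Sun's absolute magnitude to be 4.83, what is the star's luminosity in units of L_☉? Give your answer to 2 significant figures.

L/L_☉ ≈ 4.0×10^-5

d = 1/p = 1000/1.95 mas = 512.8 pc
M = m − 5 log₁₀ d + 5 = 24.37 − 5·2.7100 + 5 = 15.820
M − M_☉ = 15.820 − 4.83 = 10.990
L/L_☉ = 10^(−0.4 × 10.990) = 4.017×10^-5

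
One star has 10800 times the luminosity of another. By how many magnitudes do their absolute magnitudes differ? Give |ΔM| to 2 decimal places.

|ΔM| ≈ 10.08

Pogson: ΔM = −2.5 log₁₀(ratio) = −2.5 log₁₀(10800) = −2.5 × 4.0334 = -10.084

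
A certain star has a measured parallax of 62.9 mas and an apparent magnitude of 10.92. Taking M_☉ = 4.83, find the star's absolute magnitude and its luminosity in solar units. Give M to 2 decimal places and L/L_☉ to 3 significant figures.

d = 1/p = 1000/62.9 mas = 15.90 pc
M = m − 5 log₁₀ d + 5 = 10.92 − 5·1.2013 + 5 = 9.913
M − M_☉ = 9.913 − 4.83 = 5.083
L/L_☉ = 10^(−0.4 × 5.083) = 9.262×10^-3

M ≈ 9.91; L/L_☉ ≈ 9.26×10^-3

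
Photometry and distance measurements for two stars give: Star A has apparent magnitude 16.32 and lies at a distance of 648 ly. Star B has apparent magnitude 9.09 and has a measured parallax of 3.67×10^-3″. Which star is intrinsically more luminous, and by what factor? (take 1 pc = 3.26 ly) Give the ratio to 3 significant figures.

Star B is more luminous, by a factor of 1470.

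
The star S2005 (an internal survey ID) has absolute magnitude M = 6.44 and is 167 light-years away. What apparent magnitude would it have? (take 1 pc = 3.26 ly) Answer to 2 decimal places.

d = 167 ly / 3.26 = 51.23 pc
m = M + 5 log₁₀ d − 5 = 6.44 + 5·1.7095 − 5 = 9.987

m ≈ 9.99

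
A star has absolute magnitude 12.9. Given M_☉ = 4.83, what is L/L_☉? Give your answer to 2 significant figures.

M − M_☉ = 12.9 − 4.83 = 8.070
L/L_☉ = 10^(−0.4 (M − M_☉)) = 10^-3.228 = 5.916×10^-4

L/L_☉ ≈ 5.9×10^-4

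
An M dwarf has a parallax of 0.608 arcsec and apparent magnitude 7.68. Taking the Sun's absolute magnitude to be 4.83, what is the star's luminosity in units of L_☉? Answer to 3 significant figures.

L/L_☉ ≈ 1.96×10^-3

d = 1/p = 1/0.608″ = 1.645 pc
M = m − 5 log₁₀ d + 5 = 7.68 − 5·0.2161 + 5 = 11.600
M − M_☉ = 11.600 − 4.83 = 6.770
L/L_☉ = 10^(−0.4 × 6.770) = 1.960×10^-3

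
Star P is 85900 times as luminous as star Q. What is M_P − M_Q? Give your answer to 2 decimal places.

Pogson: ΔM = −2.5 log₁₀(ratio) = −2.5 log₁₀(85900) = −2.5 × 4.9340 = -12.335
Star P is brighter, so it has the smaller magnitude: the difference is negative.

M_P − M_Q ≈ -12.33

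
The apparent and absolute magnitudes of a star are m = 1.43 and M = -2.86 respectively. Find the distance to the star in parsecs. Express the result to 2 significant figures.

μ = m − M = 4.290
m − M = 5 log₁₀ d − 5
log₁₀ d = (m − M)/5 + 1 = 1.8580
d = 10^1.8580 = 72.11 pc

d ≈ 72 pc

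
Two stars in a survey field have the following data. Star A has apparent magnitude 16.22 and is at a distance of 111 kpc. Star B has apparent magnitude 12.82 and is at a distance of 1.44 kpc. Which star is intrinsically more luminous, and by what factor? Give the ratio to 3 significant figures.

Star A: d = 111 kpc = 111000 pc
Star A: M = m − 5 log₁₀ d + 5 = 16.22 − 5·5.0453 + 5 = -4.007
Star B: d = 1.44 kpc = 1440 pc
Star B: M = m − 5 log₁₀ d + 5 = 12.82 − 5·3.1584 + 5 = 2.028
ΔM = M_A − M_B = -4.007 − (2.028) = -6.035; smaller M is more luminous → Star A.
L ratio = 10^(0.4 |ΔM|) = 10^2.414 = 259.4

Star A is more luminous, by a factor of 259.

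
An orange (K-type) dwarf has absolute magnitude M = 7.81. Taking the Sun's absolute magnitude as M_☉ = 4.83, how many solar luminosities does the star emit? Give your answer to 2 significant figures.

L/L_☉ ≈ 0.064

M − M_☉ = 7.81 − 4.83 = 2.980
L/L_☉ = 10^(−0.4 (M − M_☉)) = 10^-1.192 = 0.06427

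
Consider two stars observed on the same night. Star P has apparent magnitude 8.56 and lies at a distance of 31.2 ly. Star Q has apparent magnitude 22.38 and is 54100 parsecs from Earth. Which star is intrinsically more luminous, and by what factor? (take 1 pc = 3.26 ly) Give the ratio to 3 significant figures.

Star Q is more luminous, by a factor of 94.7.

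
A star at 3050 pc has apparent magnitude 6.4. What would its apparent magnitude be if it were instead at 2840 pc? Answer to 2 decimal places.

m ≈ 6.25

Flux ∝ 1/d², so Δm = 5 log₁₀(d₂/d₁) = 5 log₁₀(2840/3050) = -0.155
m₂ = m₁ + Δm = 6.4 + (-0.155) = 6.245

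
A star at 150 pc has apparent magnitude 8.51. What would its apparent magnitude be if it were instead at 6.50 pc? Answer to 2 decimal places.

Flux ∝ 1/d², so Δm = 5 log₁₀(d₂/d₁) = 5 log₁₀(6.50/150) = -6.816
m₂ = m₁ + Δm = 8.51 + (-6.816) = 1.694

m ≈ 1.69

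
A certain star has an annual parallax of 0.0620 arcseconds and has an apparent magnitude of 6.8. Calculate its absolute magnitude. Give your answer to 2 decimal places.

M ≈ 5.76

d = 1/p = 1/0.0620″ = 16.13 pc
5 log₁₀(d/10 pc) = 5 log₁₀(16.13) − 5 = 1.038
M = m − 5 log₁₀(d/10) = 6.8 − 1.038 = 5.762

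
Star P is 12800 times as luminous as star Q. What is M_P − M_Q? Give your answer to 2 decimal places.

M_P − M_Q ≈ -10.27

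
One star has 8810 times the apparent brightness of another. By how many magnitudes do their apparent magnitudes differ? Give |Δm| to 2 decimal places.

Pogson: Δm = −2.5 log₁₀(ratio) = −2.5 log₁₀(8810) = −2.5 × 3.9450 = -9.862

|Δm| ≈ 9.86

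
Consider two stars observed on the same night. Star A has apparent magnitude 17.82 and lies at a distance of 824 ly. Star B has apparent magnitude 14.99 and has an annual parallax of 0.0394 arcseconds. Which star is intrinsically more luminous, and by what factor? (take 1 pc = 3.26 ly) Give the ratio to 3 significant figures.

Star A is more luminous, by a factor of 7.32.

Star A: d = 824 ly / 3.26 = 252.8 pc
Star A: M = m − 5 log₁₀ d + 5 = 17.82 − 5·2.4027 + 5 = 10.806
Star B: d = 1/p = 1/0.0394″ = 25.38 pc
Star B: M = m − 5 log₁₀ d + 5 = 14.99 − 5·1.4045 + 5 = 12.967
ΔM = M_A − M_B = 10.806 − (12.967) = -2.161; smaller M is more luminous → Star A.
L ratio = 10^(0.4 |ΔM|) = 10^0.864 = 7.318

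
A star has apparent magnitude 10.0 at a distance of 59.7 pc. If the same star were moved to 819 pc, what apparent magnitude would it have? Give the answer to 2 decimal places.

m ≈ 15.69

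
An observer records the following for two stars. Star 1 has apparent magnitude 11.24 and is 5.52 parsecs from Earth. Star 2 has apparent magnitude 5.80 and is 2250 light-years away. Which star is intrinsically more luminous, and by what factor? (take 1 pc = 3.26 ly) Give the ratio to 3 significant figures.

Star 2 is more luminous, by a factor of 2.34×10^6.

Star 1: M = m − 5 log₁₀ d + 5 = 11.24 − 5·0.7419 + 5 = 12.530
Star 2: d = 2250 ly / 3.26 = 690.2 pc
Star 2: M = m − 5 log₁₀ d + 5 = 5.80 − 5·2.8390 + 5 = -3.395
ΔM = M_1 − M_2 = 12.530 − (-3.395) = 15.925; smaller M is more luminous → Star 2.
L ratio = 10^(0.4 |ΔM|) = 10^6.370 = 2.345×10^6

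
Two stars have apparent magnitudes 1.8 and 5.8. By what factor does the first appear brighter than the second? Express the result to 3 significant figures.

39.8

Δm = 1.8 − (5.8) = -4.0
Flux ratio = 10^(−0.4 Δm) = 10^(−0.4 × -4.0) = 10^1.600 = 39.81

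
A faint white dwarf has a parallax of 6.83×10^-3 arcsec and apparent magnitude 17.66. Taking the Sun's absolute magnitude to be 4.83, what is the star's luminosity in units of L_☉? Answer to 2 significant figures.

L/L_☉ ≈ 1.6×10^-3

d = 1/p = 1/6.83×10^-3″ = 146.4 pc
M = m − 5 log₁₀ d + 5 = 17.66 − 5·2.1656 + 5 = 11.832
M − M_☉ = 11.832 − 4.83 = 7.002
L/L_☉ = 10^(−0.4 × 7.002) = 1.582×10^-3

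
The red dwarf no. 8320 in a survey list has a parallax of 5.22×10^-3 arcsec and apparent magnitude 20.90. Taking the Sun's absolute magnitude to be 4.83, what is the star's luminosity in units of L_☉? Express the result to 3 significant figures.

L/L_☉ ≈ 1.37×10^-4

d = 1/p = 1/5.22×10^-3″ = 191.6 pc
M = m − 5 log₁₀ d + 5 = 20.90 − 5·2.2823 + 5 = 14.488
M − M_☉ = 14.488 − 4.83 = 9.658
L/L_☉ = 10^(−0.4 × 9.658) = 1.370×10^-4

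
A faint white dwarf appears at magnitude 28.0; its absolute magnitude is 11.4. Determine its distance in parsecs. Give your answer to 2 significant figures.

d ≈ 21000 pc

Distance modulus: m − M = 28.0 − (11.4) = 16.600
m − M = 5 log₁₀ d − 5
log₁₀ d = (m − M)/5 + 1 = 4.3200
d = 10^4.3200 = 20890 pc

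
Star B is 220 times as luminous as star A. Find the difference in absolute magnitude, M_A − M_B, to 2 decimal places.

M_A − M_B ≈ 5.86

Pogson: ΔM = −2.5 log₁₀(ratio) = −2.5 log₁₀(220) = −2.5 × 2.3424 = -5.856
Star B is brighter so has the smaller magnitude: M_A − M_B is positive.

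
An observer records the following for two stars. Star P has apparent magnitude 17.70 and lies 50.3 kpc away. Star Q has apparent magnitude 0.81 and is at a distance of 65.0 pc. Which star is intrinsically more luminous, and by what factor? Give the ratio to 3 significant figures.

Star P: d = 50.3 kpc = 50300 pc
Star P: M = m − 5 log₁₀ d + 5 = 17.70 − 5·4.7016 + 5 = -0.808
Star Q: M = m − 5 log₁₀ d + 5 = 0.81 − 5·1.8129 + 5 = -3.255
ΔM = M_P − M_Q = -0.808 − (-3.255) = 2.447; smaller M is more luminous → Star Q.
L ratio = 10^(0.4 |ΔM|) = 10^0.979 = 9.521

Star Q is more luminous, by a factor of 9.52.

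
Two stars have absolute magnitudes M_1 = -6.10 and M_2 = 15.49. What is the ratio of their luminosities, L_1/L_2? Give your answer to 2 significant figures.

L_1/L_2 ≈ 4.3×10^8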